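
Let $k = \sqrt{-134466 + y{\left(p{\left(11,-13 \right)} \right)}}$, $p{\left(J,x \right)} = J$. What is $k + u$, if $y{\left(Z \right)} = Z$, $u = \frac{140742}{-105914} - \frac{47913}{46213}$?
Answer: $- \frac{5789383764}{2447301841} + i \sqrt{134455} \approx -2.3656 + 366.68 i$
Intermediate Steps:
$u = - \frac{5789383764}{2447301841}$ ($u = 140742 \left(- \frac{1}{105914}\right) - \frac{47913}{46213} = - \frac{70371}{52957} - \frac{47913}{46213} = - \frac{5789383764}{2447301841} \approx -2.3656$)
$k = i \sqrt{134455}$ ($k = \sqrt{-134466 + 11} = \sqrt{-134455} = i \sqrt{134455} \approx 366.68 i$)
$k + u = i \sqrt{134455} - \frac{5789383764}{2447301841} = - \frac{5789383764}{2447301841} + i \sqrt{134455}$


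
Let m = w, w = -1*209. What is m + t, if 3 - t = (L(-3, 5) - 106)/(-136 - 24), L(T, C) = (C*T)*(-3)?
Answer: -33021/160 ≈ -206.38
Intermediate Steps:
w = -209
L(T, C) = -3*C*T
m = -209
t = 419/160 (t = 3 - (-3*5*(-3) - 106)/(-136 - 24) = 3 - (45 - 106)/(-160) = 3 - (-61)*(-1)/160 = 3 - 1*61/160 = 3 - 61/160 = 419/160 ≈ 2.6188)
m + t = -209 + 419/160 = -33021/160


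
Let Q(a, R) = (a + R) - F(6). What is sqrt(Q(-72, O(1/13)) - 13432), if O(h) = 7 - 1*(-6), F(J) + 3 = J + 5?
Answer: I*sqrt(13499) ≈ 116.19*I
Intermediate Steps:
F(J) = 2 + J (F(J) = -3 + (J + 5) = -3 + (5 + J) = 2 + J)
O(h) = 13 (O(h) = 7 + 6 = 13)
Q(a, R) = -8 + R + a (Q(a, R) = (a + R) - (2 + 6) = (R + a) - 1*8 = (R + a) - 8 = -8 + R + a)
sqrt(Q(-72, O(1/13)) - 13432) = sqrt((-8 + 13 - 72) - 13432) = sqrt(-67 - 13432) = sqrt(-13499) = I*sqrt(13499)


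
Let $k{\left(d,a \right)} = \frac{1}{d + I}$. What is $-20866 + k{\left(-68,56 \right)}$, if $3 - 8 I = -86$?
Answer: $- \frac{9494038}{455} \approx -20866.0$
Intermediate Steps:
$I = \frac{89}{8}$ ($I = \frac{3}{8} - - \frac{43}{4} = \frac{3}{8} + \frac{43}{4} = \frac{89}{8} \approx 11.125$)
$k{\left(d,a \right)} = \frac{1}{\frac{89}{8} + d}$ ($k{\left(d,a \right)} = \frac{1}{d + \frac{89}{8}} = \frac{1}{\frac{89}{8} + d}$)
$-20866 + k{\left(-68,56 \right)} = -20866 + \frac{8}{89 + 8 \left(-68\right)} = -20866 + \frac{8}{89 - 544} = -20866 + \frac{8}{-455} = -20866 + 8 \left(- \frac{1}{455}\right) = -20866 - \frac{8}{455} = - \frac{9494038}{455}$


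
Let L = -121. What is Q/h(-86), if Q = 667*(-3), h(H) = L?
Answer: 2001/121 ≈ 16.537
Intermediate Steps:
h(H) = -121
Q = -2001
Q/h(-86) = -2001/(-121) = -2001*(-1/121) = 2001/121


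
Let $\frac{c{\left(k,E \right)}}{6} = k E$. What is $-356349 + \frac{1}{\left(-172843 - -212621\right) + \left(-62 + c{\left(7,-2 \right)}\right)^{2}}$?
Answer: $- \frac{21770785805}{61094} \approx -3.5635 \cdot 10^{5}$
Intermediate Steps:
$c{\left(k,E \right)} = 6 E k$ ($c{\left(k,E \right)} = 6 k E = 6 E k$)
$-356349 + \frac{1}{\left(-172843 - -212621\right) + \left(-62 + c{\left(7,-2 \right)}\right)^{2}} = -356349 + \frac{1}{\left(-172843 - -212621\right) + \left(-62 + 6 \left(-2\right) 7\right)^{2}} = -356349 + \frac{1}{\left(-172843 + 212621\right) + \left(-62 - 84\right)^{2}} = -356349 + \frac{1}{39778 + \left(-146\right)^{2}} = -356349 + \frac{1}{39778 + 21316} = -356349 + \frac{1}{61094} = - \frac{21770785805}{61094}$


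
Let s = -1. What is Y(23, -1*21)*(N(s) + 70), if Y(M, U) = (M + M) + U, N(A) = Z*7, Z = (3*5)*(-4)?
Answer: -8750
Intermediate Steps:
Z = -60 (Z = 15*(-4) = -60)
N(A) = -420 (N(A) = -60*7 = -420)
Y(M, U) = U + 2*M (Y(M, U) = 2*M + U = U + 2*M)
Y(23, -1*21)*(N(s) + 70) = (-1*21 + 2*23)*(-420 + 70) = (-21 + 46)*(-350) = 25*(-350) = -8750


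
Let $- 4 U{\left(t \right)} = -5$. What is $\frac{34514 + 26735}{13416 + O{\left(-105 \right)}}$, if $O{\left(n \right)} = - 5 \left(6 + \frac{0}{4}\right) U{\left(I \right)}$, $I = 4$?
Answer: $\frac{122498}{26757} \approx 4.5782$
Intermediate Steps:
$U{\left(t \right)} = \frac{5}{4}$ ($U{\left(t \right)} = \left(- \frac{1}{4}\right) \left(-5\right) = \frac{5}{4}$)
$O{\left(n \right)} = - \frac{75}{2}$ ($O{\left(n \right)} = - 5 \left(6 + \frac{0}{4}\right) \frac{5}{4} = - 5 \left(6 + 0 \cdot \frac{1}{4}\right) \frac{5}{4} = - 5 \left(6 + 0\right) \frac{5}{4} = - 5 \cdot 6 \cdot \frac{5}{4} = \left(-5\right) \frac{15}{2} = - \frac{75}{2}$)
$\frac{34514 + 26735}{13416 + O{\left(-105 \right)}} = \frac{34514 + 26735}{13416 - \frac{75}{2}} = \frac{61249}{\frac{26757}{2}} = 61249 \cdot \frac{2}{26757} = \frac{122498}{26757}$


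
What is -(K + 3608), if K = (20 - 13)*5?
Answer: -3643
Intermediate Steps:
K = 35 (K = 7*5 = 35)
-(K + 3608) = -(35 + 3608) = -1*3643 = -3643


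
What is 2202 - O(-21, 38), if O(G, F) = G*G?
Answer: 1761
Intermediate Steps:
O(G, F) = G²
2202 - O(-21, 38) = 2202 - 1*(-21)² = 2202 - 1*441 = 2202 - 441 = 1761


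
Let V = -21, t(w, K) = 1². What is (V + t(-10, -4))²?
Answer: 400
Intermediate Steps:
t(w, K) = 1
(V + t(-10, -4))² = (-21 + 1)² = (-20)² = 400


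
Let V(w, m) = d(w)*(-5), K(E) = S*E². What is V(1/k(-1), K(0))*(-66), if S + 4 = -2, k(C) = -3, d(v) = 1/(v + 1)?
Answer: 495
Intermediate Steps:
d(v) = 1/(1 + v)
S = -6 (S = -4 - 2 = -6)
K(E) = -6*E²
V(w, m) = -5/(1 + w)
V(1/k(-1), K(0))*(-66) = -5/(1 + 1/(-3))*(-66) = -5/(1 - ⅓)*(-66) = -5/⅔*(-66) = -5*3/2*(-66) = -15/2*(-66) = 495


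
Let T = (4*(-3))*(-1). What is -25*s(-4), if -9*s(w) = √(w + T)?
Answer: 50*√2/9 ≈ 7.8567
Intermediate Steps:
T = 12 (T = -12*(-1) = 12)
s(w) = -√(12 + w)/9 (s(w) = -√(w + 12)/9 = -√(12 + w)/9)
-25*s(-4) = -(-25)*√(12 - 4)/9 = -(-25)*√8/9 = -(-25)*2*√2/9 = -(-50)*√2/9 = 50*√2/9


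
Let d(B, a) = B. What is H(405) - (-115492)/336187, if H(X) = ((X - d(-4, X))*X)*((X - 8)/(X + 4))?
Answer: 54053942287/336187 ≈ 1.6079e+5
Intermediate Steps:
H(X) = X*(-8 + X) (H(X) = ((X - 1*(-4))*X)*((X - 8)/(X + 4)) = ((X + 4)*X)*((-8 + X)/(4 + X)) = ((4 + X)*X)*((-8 + X)/(4 + X)) = (X*(4 + X))*((-8 + X)/(4 + X)) = X*(-8 + X))
H(405) - (-115492)/336187 = 405*(-8 + 405) - (-115492)/336187 = 405*397 - (-115492)/336187 = 160785 - 1*(-115492/336187) = 160785 + 115492/336187 = 54053942287/336187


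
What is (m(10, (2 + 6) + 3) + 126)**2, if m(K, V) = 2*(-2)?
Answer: 14884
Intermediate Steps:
m(K, V) = -4
(m(10, (2 + 6) + 3) + 126)**2 = (-4 + 126)**2 = 122**2 = 14884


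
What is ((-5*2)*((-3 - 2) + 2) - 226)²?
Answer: 38416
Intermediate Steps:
((-5*2)*((-3 - 2) + 2) - 226)² = (-10*(-5 + 2) - 226)² = (-10*(-3) - 226)² = (30 - 226)² = (-196)² = 38416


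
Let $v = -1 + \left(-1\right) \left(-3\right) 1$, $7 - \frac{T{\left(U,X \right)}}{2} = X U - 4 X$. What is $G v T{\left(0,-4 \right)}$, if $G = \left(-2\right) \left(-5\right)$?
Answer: $-360$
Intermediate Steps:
$T{\left(U,X \right)} = 14 + 8 X - 2 U X$ ($T{\left(U,X \right)} = 14 - 2 \left(X U - 4 X\right) = 14 - 2 \left(U X - 4 X\right) = 14 - 2 \left(- 4 X + U X\right) = 14 - \left(- 8 X + 2 U X\right) = 14 + 8 X - 2 U X$)
$G = 10$
$v = 2$ ($v = -1 + 3 \cdot 1 = -1 + 3 = 2$)
$G v T{\left(0,-4 \right)} = 10 \cdot 2 \left(14 + 8 \left(-4\right) - 0 \left(-4\right)\right) = 20 \left(14 - 32 + 0\right) = 20 \left(-18\right) = -360$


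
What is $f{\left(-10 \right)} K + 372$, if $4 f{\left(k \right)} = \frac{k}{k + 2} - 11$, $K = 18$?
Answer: $\frac{2625}{8} \approx 328.13$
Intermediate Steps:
$f{\left(k \right)} = - \frac{11}{4} + \frac{k}{4 \left(2 + k\right)}$ ($f{\left(k \right)} = \frac{\frac{k}{k + 2} - 11}{4} = \frac{\frac{k}{2 + k} - 11}{4} = \frac{-11 + \frac{k}{2 + k}}{4} = - \frac{11}{4} + \frac{k}{4 \left(2 + k\right)}$)
$f{\left(-10 \right)} K + 372 = \frac{-11 - -50}{2 \left(2 - 10\right)} 18 + 372 = \frac{-11 + 50}{2 \left(-8\right)} 18 + 372 = \frac{1}{2} \left(- \frac{1}{8}\right) 39 \cdot 18 + 372 = \left(- \frac{39}{16}\right) 18 + 372 = - \frac{351}{8} + 372 = \frac{2625}{8}$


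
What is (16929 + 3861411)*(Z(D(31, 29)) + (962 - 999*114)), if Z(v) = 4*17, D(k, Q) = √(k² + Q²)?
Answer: -437693939040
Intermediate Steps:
D(k, Q) = √(Q² + k²)
Z(v) = 68
(16929 + 3861411)*(Z(D(31, 29)) + (962 - 999*114)) = (16929 + 3861411)*(68 + (962 - 999*114)) = 3878340*(68 + (962 - 113886)) = 3878340*(68 - 112924) = 3878340*(-112856) = -437693939040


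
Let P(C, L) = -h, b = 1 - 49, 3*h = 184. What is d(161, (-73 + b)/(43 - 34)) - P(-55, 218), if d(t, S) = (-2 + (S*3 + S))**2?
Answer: 256972/81 ≈ 3172.5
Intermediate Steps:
h = 184/3 (h = (1/3)*184 = 184/3 ≈ 61.333)
b = -48
d(t, S) = (-2 + 4*S)**2 (d(t, S) = (-2 + (3*S + S))**2 = (-2 + 4*S)**2)
P(C, L) = -184/3 (P(C, L) = -1*184/3 = -184/3)
d(161, (-73 + b)/(43 - 34)) - P(-55, 218) = 4*(-1 + 2*((-73 - 48)/(43 - 34)))**2 - 1*(-184/3) = 4*(-1 + 2*(-121/9))**2 + 184/3 = 4*(-1 - 242/9)**2 + 184/3 = 4*(-251/9)**2 + 184/3 = 4*(63001/81) + 184/3 = 252004/81 + 184/3 = 256972/81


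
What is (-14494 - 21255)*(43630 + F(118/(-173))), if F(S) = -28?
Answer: -1558727898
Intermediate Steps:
(-14494 - 21255)*(43630 + F(118/(-173))) = (-14494 - 21255)*(43630 - 28) = -35749*43602 = -1558727898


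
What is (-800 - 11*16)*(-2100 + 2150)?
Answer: -48800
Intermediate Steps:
(-800 - 11*16)*(-2100 + 2150) = (-800 - 176)*50 = -976*50 = -48800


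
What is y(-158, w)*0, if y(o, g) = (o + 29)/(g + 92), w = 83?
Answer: 0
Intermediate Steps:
y(o, g) = (29 + o)/(92 + g)
y(-158, w)*0 = ((29 - 158)/(92 + 83))*0 = (-129/175)*0 = ((1/175)*(-129))*0 = -129/175*0 = 0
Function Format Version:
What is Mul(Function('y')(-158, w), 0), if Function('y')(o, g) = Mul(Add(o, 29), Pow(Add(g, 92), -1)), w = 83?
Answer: 0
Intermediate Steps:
Function('y')(o, g) = Mul(Pow(Add(92, g), -1), Add(29, o)) (Function('y')(o, g) = Mul(Add(29, o), Pow(Add(92, g), -1)) = Mul(Pow(Add(92, g), -1), Add(29, o)))
Mul(Function('y')(-158, w), 0) = Mul(Mul(Pow(Add(92, 83), -1), Add(29, -158)), 0) = Mul(Mul(Pow(175, -1), -129), 0) = Mul(Mul(Rational(1, 175), -129), 0) = Mul(Rational(-129, 175), 0) = 0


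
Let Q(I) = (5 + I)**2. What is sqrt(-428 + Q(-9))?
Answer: 2*I*sqrt(103) ≈ 20.298*I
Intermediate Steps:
sqrt(-428 + Q(-9)) = sqrt(-428 + (5 - 9)**2) = sqrt(-428 + (-4)**2) = sqrt(-428 + 16) = sqrt(-412) = 2*I*sqrt(103)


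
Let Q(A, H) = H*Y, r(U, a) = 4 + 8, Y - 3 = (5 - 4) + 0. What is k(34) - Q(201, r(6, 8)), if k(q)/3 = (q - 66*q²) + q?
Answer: -228732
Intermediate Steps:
Y = 4 (Y = 3 + ((5 - 4) + 0) = 3 + (1 + 0) = 3 + 1 = 4)
r(U, a) = 12
Q(A, H) = 4*H (Q(A, H) = H*4 = 4*H)
k(q) = -198*q² + 6*q (k(q) = 3*((q - 66*q²) + q) = 3*(-66*q² + 2*q) = -198*q² + 6*q)
k(34) - Q(201, r(6, 8)) = 6*34*(1 - 33*34) - 4*12 = 6*34*(1 - 1122) - 1*48 = 6*34*(-1121) - 48 = -228684 - 48 = -228732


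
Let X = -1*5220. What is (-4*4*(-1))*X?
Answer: -83520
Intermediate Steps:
X = -5220
(-4*4*(-1))*X = (-4*4*(-1))*(-5220) = -16*(-1)*(-5220) = 16*(-5220) = -83520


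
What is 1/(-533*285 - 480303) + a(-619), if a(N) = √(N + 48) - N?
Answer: 391336751/632208 + I*√571 ≈ 619.0 + 23.896*I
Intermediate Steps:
a(N) = √(48 + N) - N
1/(-533*285 - 480303) + a(-619) = 1/(-533*285 - 480303) + (√(48 - 619) - 1*(-619)) = 1/(-151905 - 480303) + (√(-571) + 619) = 1/(-632208) + (I*√571 + 619) = -1/632208 + (619 + I*√571) = 391336751/632208 + I*√571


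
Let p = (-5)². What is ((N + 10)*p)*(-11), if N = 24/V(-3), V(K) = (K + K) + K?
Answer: -6050/3 ≈ -2016.7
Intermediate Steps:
V(K) = 3*K (V(K) = 2*K + K = 3*K)
N = -8/3 (N = 24/((3*(-3))) = 24/(-9) = 24*(-⅑) = -8/3 ≈ -2.6667)
p = 25
((N + 10)*p)*(-11) = ((-8/3 + 10)*25)*(-11) = ((22/3)*25)*(-11) = (550/3)*(-11) = -6050/3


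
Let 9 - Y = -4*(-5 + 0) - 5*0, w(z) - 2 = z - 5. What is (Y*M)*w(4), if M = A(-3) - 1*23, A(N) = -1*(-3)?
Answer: 220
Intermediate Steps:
w(z) = -3 + z (w(z) = 2 + (z - 5) = 2 + (-5 + z) = -3 + z)
A(N) = 3
Y = -11 (Y = 9 - (-4*(-5 + 0) - 5*0) = 9 - (-4*(-5) + 0) = 9 - (20 + 0) = 9 - 1*20 = 9 - 20 = -11)
M = -20 (M = 3 - 1*23 = 3 - 23 = -20)
(Y*M)*w(4) = (-11*(-20))*(-3 + 4) = 220*1 = 220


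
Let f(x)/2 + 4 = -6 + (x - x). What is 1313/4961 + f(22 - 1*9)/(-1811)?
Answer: 2477063/8984371 ≈ 0.27571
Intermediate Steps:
f(x) = -20 (f(x) = -8 + 2*(-6 + (x - x)) = -8 + 2*(-6 + 0) = -8 + 2*(-6) = -8 - 12 = -20)
1313/4961 + f(22 - 1*9)/(-1811) = 1313/4961 - 20/(-1811) = 1313*(1/4961) - 20*(-1/1811) = 1313/4961 + 20/1811 = 2477063/8984371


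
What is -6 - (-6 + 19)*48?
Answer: -630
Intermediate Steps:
-6 - (-6 + 19)*48 = -6 - 1*13*48 = -6 - 13*48 = -6 - 624 = -630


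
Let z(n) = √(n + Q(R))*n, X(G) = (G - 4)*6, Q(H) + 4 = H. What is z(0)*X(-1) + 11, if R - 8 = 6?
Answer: 11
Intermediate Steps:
R = 14 (R = 8 + 6 = 14)
Q(H) = -4 + H
X(G) = -24 + 6*G (X(G) = (-4 + G)*6 = -24 + 6*G)
z(n) = n*√(10 + n) (z(n) = √(n + (-4 + 14))*n = √(n + 10)*n = √(10 + n)*n = n*√(10 + n))
z(0)*X(-1) + 11 = (0*√(10 + 0))*(-24 + 6*(-1)) + 11 = (0*√10)*(-24 - 6) + 11 = 0*(-30) + 11 = 0 + 11 = 11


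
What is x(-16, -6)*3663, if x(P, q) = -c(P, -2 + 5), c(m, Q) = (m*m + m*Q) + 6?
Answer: -783882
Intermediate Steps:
c(m, Q) = 6 + m**2 + Q*m (c(m, Q) = (m**2 + Q*m) + 6 = 6 + m**2 + Q*m)
x(P, q) = -6 - P**2 - 3*P (x(P, q) = -(6 + P**2 + (-2 + 5)*P) = -(6 + P**2 + 3*P) = -6 - P**2 - 3*P)
x(-16, -6)*3663 = (-6 - 1*(-16)**2 - 3*(-16))*3663 = (-6 - 1*256 + 48)*3663 = (-6 - 256 + 48)*3663 = -214*3663 = -783882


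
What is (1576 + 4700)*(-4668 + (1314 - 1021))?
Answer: -27457500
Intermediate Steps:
(1576 + 4700)*(-4668 + (1314 - 1021)) = 6276*(-4668 + 293) = 6276*(-4375) = -27457500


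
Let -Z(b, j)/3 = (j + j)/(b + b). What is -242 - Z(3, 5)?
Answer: -237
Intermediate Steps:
Z(b, j) = -3*j/b (Z(b, j) = -3*(j + j)/(b + b) = -3*2*j/(2*b) = -3*2*j*1/(2*b) = -3*j/b)
-242 - Z(3, 5) = -242 - (-3)*5/3 = -242 - 1*(-5) = -242 + 5 = -237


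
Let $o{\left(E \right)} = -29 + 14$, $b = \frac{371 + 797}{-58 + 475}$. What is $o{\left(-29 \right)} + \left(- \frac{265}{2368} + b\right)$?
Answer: $- \frac{12156521}{987456} \approx -12.311$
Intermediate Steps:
$b = \frac{1168}{417} \approx 2.801$
$o{\left(E \right)} = -15$
$o{\left(-29 \right)} + \left(- \frac{265}{2368} + b\right) = -15 + \left(- \frac{265}{2368} + \frac{1168}{417}\right) = -15 + \frac{2655319}{987456} = - \frac{12156521}{987456}$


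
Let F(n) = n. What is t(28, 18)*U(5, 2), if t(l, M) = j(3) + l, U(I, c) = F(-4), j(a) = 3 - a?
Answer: -112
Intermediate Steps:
U(I, c) = -4
t(l, M) = l (t(l, M) = (3 - 1*3) + l = (3 - 3) + l = 0 + l = l)
t(28, 18)*U(5, 2) = 28*(-4) = -112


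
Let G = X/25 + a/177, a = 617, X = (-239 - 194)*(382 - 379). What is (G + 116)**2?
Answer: 89282635204/19580625 ≈ 4559.7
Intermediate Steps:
X = -1299 (X = -433*3 = -1299)
G = -214498/4425 (G = -1299/25 + 617/177 = -214498/4425 ≈ -48.474)
(G + 116)**2 = (-214498/4425 + 116)**2 = (298802/4425)**2 = 89282635204/19580625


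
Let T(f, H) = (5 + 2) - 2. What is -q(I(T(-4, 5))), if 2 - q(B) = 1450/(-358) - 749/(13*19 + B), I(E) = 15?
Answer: -417817/46898 ≈ -8.9091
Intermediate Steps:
T(f, H) = 5 (T(f, H) = 7 - 2 = 5)
q(B) = 1083/179 + 749/(247 + B) (q(B) = 2 - (1450/(-358) - 749/(13*19 + B)) = 2 - (1450*(-1/358) - 749/(247 + B)) = 2 - (-725/179 - 749/(247 + B)) = 2 + (725/179 + 749/(247 + B)) = 1083/179 + 749/(247 + B))
-q(I(T(-4, 5))) = -(401572 + 1083*15)/(179*(247 + 15)) = -(401572 + 16245)/(179*262) = -417817/(179*262) = -1*417817/46898 = -417817/46898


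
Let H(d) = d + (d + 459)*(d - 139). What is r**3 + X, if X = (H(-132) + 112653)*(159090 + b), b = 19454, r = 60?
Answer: 4268131776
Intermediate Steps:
H(d) = d + (-139 + d)*(459 + d) (H(d) = d + (459 + d)*(-139 + d) = d + (-139 + d)*(459 + d))
X = 4267915776 (X = ((-63801 + (-132)**2 + 321*(-132)) + 112653)*(159090 + 19454) = ((-63801 + 17424 - 42372) + 112653)*178544 = (-88749 + 112653)*178544 = 23904*178544 = 4267915776)
r**3 + X = 60**3 + 4267915776 = 216000 + 4267915776 = 4268131776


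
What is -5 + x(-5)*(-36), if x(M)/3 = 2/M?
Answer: 191/5 ≈ 38.200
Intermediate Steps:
x(M) = 6/M (x(M) = 3*(2/M) = 6/M)
-5 + x(-5)*(-36) = -5 + (6/(-5))*(-36) = -5 + (6*(-⅕))*(-36) = -5 - 6/5*(-36) = -5 + 216/5 = 191/5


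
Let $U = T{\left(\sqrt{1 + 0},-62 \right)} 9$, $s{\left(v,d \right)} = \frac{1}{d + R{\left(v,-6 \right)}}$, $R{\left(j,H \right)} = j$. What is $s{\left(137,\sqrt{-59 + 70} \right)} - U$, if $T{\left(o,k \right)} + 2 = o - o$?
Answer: $\frac{337781}{18758} - \frac{\sqrt{11}}{18758} \approx 18.007$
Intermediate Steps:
$T{\left(o,k \right)} = -2$ ($T{\left(o,k \right)} = -2 + \left(o - o\right) = -2 + 0 = -2$)
$s{\left(v,d \right)} = \frac{1}{d + v}$
$U = -18$ ($U = \left(-2\right) 9 = -18$)
$s{\left(137,\sqrt{-59 + 70} \right)} - U = \frac{1}{\sqrt{-59 + 70} + 137} - -18 = \frac{1}{\sqrt{11} + 137} + 18 = \frac{1}{137 + \sqrt{11}} + 18 = 18 + \frac{1}{137 + \sqrt{11}}$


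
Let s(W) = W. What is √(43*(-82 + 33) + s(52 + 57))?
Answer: 3*I*√222 ≈ 44.699*I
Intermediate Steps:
√(43*(-82 + 33) + s(52 + 57)) = √(43*(-82 + 33) + (52 + 57)) = √(43*(-49) + 109) = √(-2107 + 109) = √(-1998) = 3*I*√222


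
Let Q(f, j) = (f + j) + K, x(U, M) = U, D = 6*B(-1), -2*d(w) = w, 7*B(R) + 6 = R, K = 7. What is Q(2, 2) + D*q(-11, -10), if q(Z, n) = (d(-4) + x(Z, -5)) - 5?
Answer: 95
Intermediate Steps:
B(R) = -6/7 + R/7
d(w) = -w/2
D = -6 (D = 6*(-6/7 + (⅐)*(-1)) = 6*(-6/7 - ⅐) = 6*(-1) = -6)
Q(f, j) = 7 + f + j (Q(f, j) = (f + j) + 7 = 7 + f + j)
q(Z, n) = -3 + Z (q(Z, n) = (-½*(-4) + Z) - 5 = (2 + Z) - 5 = -3 + Z)
Q(2, 2) + D*q(-11, -10) = (7 + 2 + 2) - 6*(-3 - 11) = 11 - 6*(-14) = 11 + 84 = 95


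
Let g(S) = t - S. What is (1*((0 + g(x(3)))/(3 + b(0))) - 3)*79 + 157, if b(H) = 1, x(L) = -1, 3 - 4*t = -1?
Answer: -81/2 ≈ -40.500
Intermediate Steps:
t = 1 (t = ¾ - ¼*(-1) = ¾ + ¼ = 1)
g(S) = 1 - S
(1*((0 + g(x(3)))/(3 + b(0))) - 3)*79 + 157 = (1*((0 + (1 - 1*(-1)))/(3 + 1)) - 3)*79 + 157 = (1*((0 + (1 + 1))/4) - 3)*79 + 157 = (1*((0 + 2)*(¼)) - 3)*79 + 157 = (1*(2*(¼)) - 3)*79 + 157 = (1*(½) - 3)*79 + 157 = (½ - 3)*79 + 157 = -5/2*79 + 157 = -395/2 + 157 = -81/2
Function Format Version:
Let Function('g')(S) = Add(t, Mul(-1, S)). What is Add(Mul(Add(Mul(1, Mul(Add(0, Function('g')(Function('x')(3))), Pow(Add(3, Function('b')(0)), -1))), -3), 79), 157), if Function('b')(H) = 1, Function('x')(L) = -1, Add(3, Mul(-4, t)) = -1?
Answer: Rational(-81, 2) ≈ -40.500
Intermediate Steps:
t = 1 (t = Add(Rational(3, 4), Mul(Rational(-1, 4), -1)) = Add(Rational(3, 4), Rational(1, 4)) = 1)
Function('g')(S) = Add(1, Mul(-1, S))
Add(Mul(Add(Mul(1, Mul(Add(0, Function('g')(Function('x')(3))), Pow(Add(3, Function('b')(0)), -1))), -3), 79), 157) = Add(Mul(Add(Mul(1, Mul(Add(0, Add(1, Mul(-1, -1))), Pow(Add(3, 1), -1))), -3), 79), 157) = Add(Mul(Add(Mul(1, Mul(Add(0, Add(1, 1)), Pow(4, -1))), -3), 79), 157) = Add(Mul(Add(Mul(1, Mul(Add(0, 2), Rational(1, 4))), -3), 79), 157) = Add(Mul(Add(Mul(1, Mul(2, Rational(1, 4))), -3), 79), 157) = Add(Mul(Add(Mul(1, Rational(1, 2)), -3), 79), 157) = Add(Mul(Add(Rational(1, 2), -3), 79), 157) = Add(Mul(Rational(-5, 2), 79), 157) = Add(Rational(-395, 2), 157) = Rational(-81, 2)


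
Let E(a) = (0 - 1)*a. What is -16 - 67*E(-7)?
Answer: -485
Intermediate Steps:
E(a) = -a
-16 - 67*E(-7) = -16 - (-67)*(-7) = -16 - 67*7 = -16 - 469 = -485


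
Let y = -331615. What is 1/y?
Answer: -1/331615 ≈ -3.0155e-6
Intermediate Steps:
1/y = 1/(-331615) = -1/331615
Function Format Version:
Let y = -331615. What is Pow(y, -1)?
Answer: Rational(-1, 331615) ≈ -3.0155e-6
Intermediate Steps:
Pow(y, -1) = Pow(-331615, -1) = Rational(-1, 331615)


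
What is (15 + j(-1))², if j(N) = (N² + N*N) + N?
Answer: 256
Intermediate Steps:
j(N) = N + 2*N² (j(N) = (N² + N²) + N = 2*N² + N = N + 2*N²)
(15 + j(-1))² = (15 - (1 + 2*(-1)))² = (15 - (1 - 2))² = (15 - 1*(-1))² = (15 + 1)² = 16² = 256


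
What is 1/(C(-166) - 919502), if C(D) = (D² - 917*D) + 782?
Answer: -1/738942 ≈ -1.3533e-6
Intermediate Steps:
C(D) = 782 + D² - 917*D
1/(C(-166) - 919502) = 1/((782 + (-166)² - 917*(-166)) - 919502) = 1/((782 + 27556 + 152222) - 919502) = 1/(180560 - 919502) = 1/(-738942) = -1/738942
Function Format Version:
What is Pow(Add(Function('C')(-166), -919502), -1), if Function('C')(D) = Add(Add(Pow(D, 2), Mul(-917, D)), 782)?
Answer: Rational(-1, 738942) ≈ -1.3533e-6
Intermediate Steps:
Function('C')(D) = Add(782, Pow(D, 2), Mul(-917, D))
Pow(Add(Function('C')(-166), -919502), -1) = Pow(Add(Add(782, Pow(-166, 2), Mul(-917, -166)), -919502), -1) = Pow(Add(Add(782, 27556, 152222), -919502), -1) = Pow(Add(180560, -919502), -1) = Pow(-738942, -1) = Rational(-1, 738942)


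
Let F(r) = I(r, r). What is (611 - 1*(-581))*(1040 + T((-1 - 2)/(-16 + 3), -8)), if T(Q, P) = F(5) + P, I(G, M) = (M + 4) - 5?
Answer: 1234912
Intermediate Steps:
I(G, M) = -1 + M (I(G, M) = (4 + M) - 5 = -1 + M)
F(r) = -1 + r
T(Q, P) = 4 + P (T(Q, P) = (-1 + 5) + P = 4 + P)
(611 - 1*(-581))*(1040 + T((-1 - 2)/(-16 + 3), -8)) = (611 - 1*(-581))*(1040 + (4 - 8)) = (611 + 581)*(1040 - 4) = 1192*1036 = 1234912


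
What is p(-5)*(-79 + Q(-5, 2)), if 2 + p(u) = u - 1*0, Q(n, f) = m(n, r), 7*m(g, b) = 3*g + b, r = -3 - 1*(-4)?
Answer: 567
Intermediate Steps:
r = 1 (r = -3 + 4 = 1)
m(g, b) = b/7 + 3*g/7 (m(g, b) = (3*g + b)/7 = (b + 3*g)/7 = b/7 + 3*g/7)
Q(n, f) = 1/7 + 3*n/7 (Q(n, f) = (1/7)*1 + 3*n/7 = 1/7 + 3*n/7)
p(u) = -2 + u (p(u) = -2 + (u - 1*0) = -2 + (u + 0) = -2 + u)
p(-5)*(-79 + Q(-5, 2)) = (-2 - 5)*(-79 + (1/7 + (3/7)*(-5))) = -7*(-79 + (1/7 - 15/7)) = -7*(-79 - 2) = -7*(-81) = 567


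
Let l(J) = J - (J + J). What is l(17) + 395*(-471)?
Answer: -186062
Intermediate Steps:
l(J) = -J (l(J) = J - 2*J = -J)
l(17) + 395*(-471) = -1*17 + 395*(-471) = -17 - 186045 = -186062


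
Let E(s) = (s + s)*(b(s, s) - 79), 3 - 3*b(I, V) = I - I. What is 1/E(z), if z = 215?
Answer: -1/33540 ≈ -2.9815e-5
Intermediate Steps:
b(I, V) = 1 (b(I, V) = 1 - (I - I)/3 = 1 - 1/3*0 = 1 + 0 = 1)
E(s) = -156*s (E(s) = (s + s)*(1 - 79) = (2*s)*(-78) = -156*s)
1/E(z) = 1/(-156*215) = 1/(-33540) = -1/33540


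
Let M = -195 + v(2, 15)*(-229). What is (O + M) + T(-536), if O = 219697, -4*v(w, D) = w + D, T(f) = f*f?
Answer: 2031085/4 ≈ 5.0777e+5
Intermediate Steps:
T(f) = f**2
v(w, D) = -D/4 - w/4 (v(w, D) = -(w + D)/4 = -(D + w)/4 = -D/4 - w/4)
M = 3113/4 (M = -195 + (-1/4*15 - 1/4*2)*(-229) = -195 + (-15/4 - 1/2)*(-229) = -195 - 17/4*(-229) = -195 + 3893/4 = 3113/4 ≈ 778.25)
(O + M) + T(-536) = (219697 + 3113/4) + (-536)**2 = 881901/4 + 287296 = 2031085/4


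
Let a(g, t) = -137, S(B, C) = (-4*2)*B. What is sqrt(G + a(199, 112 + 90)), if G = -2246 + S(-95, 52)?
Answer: I*sqrt(1623) ≈ 40.286*I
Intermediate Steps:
S(B, C) = -8*B
G = -1486 (G = -2246 - 8*(-95) = -2246 + 760 = -1486)
sqrt(G + a(199, 112 + 90)) = sqrt(-1486 - 137) = sqrt(-1623) = I*sqrt(1623)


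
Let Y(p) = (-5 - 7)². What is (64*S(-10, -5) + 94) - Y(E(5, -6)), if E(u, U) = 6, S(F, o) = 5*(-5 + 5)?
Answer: -50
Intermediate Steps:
S(F, o) = 0 (S(F, o) = 5*0 = 0)
Y(p) = 144 (Y(p) = (-12)² = 144)
(64*S(-10, -5) + 94) - Y(E(5, -6)) = (64*0 + 94) - 1*144 = (0 + 94) - 144 = 94 - 144 = -50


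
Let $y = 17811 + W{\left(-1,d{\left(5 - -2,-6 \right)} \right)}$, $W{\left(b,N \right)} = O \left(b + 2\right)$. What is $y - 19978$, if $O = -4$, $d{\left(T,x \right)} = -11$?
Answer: $-2171$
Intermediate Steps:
$W{\left(b,N \right)} = -8 - 4 b$ ($W{\left(b,N \right)} = - 4 \left(b + 2\right) = - 4 \left(2 + b\right) = -8 - 4 b$)
$y = 17807$ ($y = 17811 - 4 = 17807$)
$y - 19978 = 17807 - 19978 = -2171$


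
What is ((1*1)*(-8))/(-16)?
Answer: 1/2 ≈ 0.50000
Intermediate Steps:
((1*1)*(-8))/(-16) = (1*(-8))*(-1/16) = -8*(-1/16) = 1/2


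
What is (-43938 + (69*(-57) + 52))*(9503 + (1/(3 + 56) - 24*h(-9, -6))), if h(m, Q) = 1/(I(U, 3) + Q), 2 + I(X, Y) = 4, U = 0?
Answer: -26827989208/59 ≈ -4.5471e+8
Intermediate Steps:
I(X, Y) = 2 (I(X, Y) = -2 + 4 = 2)
h(m, Q) = 1/(2 + Q)
(-43938 + (69*(-57) + 52))*(9503 + (1/(3 + 56) - 24*h(-9, -6))) = (-43938 + (69*(-57) + 52))*(9503 + (1/(3 + 56) - 24/(2 - 6))) = (-43938 + (-3933 + 52))*(9503 + (1/59 - 24/(-4))) = (-43938 - 3881)*(9503 + (1/59 - 24*(-¼))) = -47819*(9503 + (1/59 + 6)) = -47819*(9503 + 355/59) = -47819*561032/59 = -26827989208/59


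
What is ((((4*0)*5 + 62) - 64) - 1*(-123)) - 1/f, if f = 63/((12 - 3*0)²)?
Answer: 831/7 ≈ 118.71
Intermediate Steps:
f = 7/16 (f = 63/((12 + 0)²) = 63/(12²) = 63/144 = 63*(1/144) = 7/16 ≈ 0.43750)
((((4*0)*5 + 62) - 64) - 1*(-123)) - 1/f = ((((4*0)*5 + 62) - 64) - 1*(-123)) - 1/7/16 = (((0*5 + 62) - 64) + 123) - 1*16/7 = (((0 + 62) - 64) + 123) - 16/7 = ((62 - 64) + 123) - 16/7 = (-2 + 123) - 16/7 = 121 - 16/7 = 831/7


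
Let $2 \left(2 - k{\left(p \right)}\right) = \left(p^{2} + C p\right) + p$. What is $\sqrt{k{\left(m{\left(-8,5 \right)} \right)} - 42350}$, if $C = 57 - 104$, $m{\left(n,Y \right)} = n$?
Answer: $2 i \sqrt{10641} \approx 206.31 i$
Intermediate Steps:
$C = -47$
$k{\left(p \right)} = 2 + 23 p - \frac{p^{2}}{2}$ ($k{\left(p \right)} = 2 - \frac{\left(p^{2} - 47 p\right) + p}{2} = 2 - \frac{p^{2} - 46 p}{2} = 2 - \left(\frac{p^{2}}{2} - 23 p\right) = 2 + 23 p - \frac{p^{2}}{2}$)
$\sqrt{k{\left(m{\left(-8,5 \right)} \right)} - 42350} = \sqrt{\left(2 + 23 \left(-8\right) - \frac{\left(-8\right)^{2}}{2}\right) - 42350} = \sqrt{\left(2 - 184 - 32\right) - 42350} = \sqrt{-214 - 42350} = \sqrt{-42564} = 2 i \sqrt{10641}$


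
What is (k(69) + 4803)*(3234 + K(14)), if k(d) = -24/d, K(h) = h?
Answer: 358777328/23 ≈ 1.5599e+7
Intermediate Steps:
(k(69) + 4803)*(3234 + K(14)) = (-24/69 + 4803)*(3234 + 14) = (-24*1/69 + 4803)*3248 = (-8/23 + 4803)*3248 = (110461/23)*3248 = 358777328/23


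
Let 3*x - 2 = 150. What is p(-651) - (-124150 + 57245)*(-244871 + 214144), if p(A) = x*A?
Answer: -2055822919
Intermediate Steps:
x = 152/3 (x = ⅔ + (⅓)*150 = ⅔ + 50 = 152/3 ≈ 50.667)
p(A) = 152*A/3
p(-651) - (-124150 + 57245)*(-244871 + 214144) = (152/3)*(-651) - (-124150 + 57245)*(-244871 + 214144) = -32984 - (-66905)*(-30727) = -32984 - 1*2055789935 = -32984 - 2055789935 = -2055822919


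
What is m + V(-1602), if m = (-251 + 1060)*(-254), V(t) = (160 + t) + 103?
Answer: -206825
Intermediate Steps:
V(t) = 263 + t
m = -205486 (m = 809*(-254) = -205486)
m + V(-1602) = -205486 + (263 - 1602) = -205486 - 1339 = -206825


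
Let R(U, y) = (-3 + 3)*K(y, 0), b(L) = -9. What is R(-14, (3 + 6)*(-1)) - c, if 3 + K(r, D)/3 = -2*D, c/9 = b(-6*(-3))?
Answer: 81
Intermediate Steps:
c = -81 (c = 9*(-9) = -81)
K(r, D) = -9 - 6*D (K(r, D) = -9 + 3*(-2*D) = -9 - 6*D)
R(U, y) = 0 (R(U, y) = (-3 + 3)*(-9 - 6*0) = 0*(-9 + 0) = 0*(-9) = 0)
R(-14, (3 + 6)*(-1)) - c = 0 - 1*(-81) = 0 + 81 = 81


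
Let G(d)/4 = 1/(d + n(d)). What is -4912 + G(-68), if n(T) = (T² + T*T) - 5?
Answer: -45067596/9175 ≈ -4912.0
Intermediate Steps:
n(T) = -5 + 2*T² (n(T) = (T² + T²) - 5 = 2*T² - 5 = -5 + 2*T²)
G(d) = 4/(-5 + d + 2*d²) (G(d) = 4/(d + (-5 + 2*d²)) = 4/(-5 + d + 2*d²))
-4912 + G(-68) = -4912 + 4/(-5 - 68 + 2*(-68)²) = -4912 + 4/(-5 - 68 + 2*4624) = -4912 + 4/(-5 - 68 + 9248) = -4912 + 4/9175 = -45067596/9175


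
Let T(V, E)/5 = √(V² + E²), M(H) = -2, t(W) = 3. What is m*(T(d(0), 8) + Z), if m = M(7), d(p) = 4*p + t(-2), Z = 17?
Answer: -34 - 10*√73 ≈ -119.44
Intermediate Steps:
d(p) = 3 + 4*p (d(p) = 4*p + 3 = 3 + 4*p)
T(V, E) = 5*√(E² + V²) (T(V, E) = 5*√(V² + E²) = 5*√(E² + V²))
m = -2
m*(T(d(0), 8) + Z) = -2*(5*√(8² + (3 + 4*0)²) + 17) = -2*(5*√(64 + (3 + 0)²) + 17) = -2*(5*√(64 + 3²) + 17) = -2*(5*√(64 + 9) + 17) = -2*(5*√73 + 17) = -2*(17 + 5*√73) = -34 - 10*√73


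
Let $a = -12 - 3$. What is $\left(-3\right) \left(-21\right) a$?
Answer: $-945$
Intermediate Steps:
$a = -15$
$\left(-3\right) \left(-21\right) a = \left(-3\right) \left(-21\right) \left(-15\right) = 63 \left(-15\right) = -945$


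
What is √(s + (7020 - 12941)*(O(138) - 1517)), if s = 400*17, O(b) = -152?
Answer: √9888949 ≈ 3144.7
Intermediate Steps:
s = 6800
√(s + (7020 - 12941)*(O(138) - 1517)) = √(6800 + (7020 - 12941)*(-152 - 1517)) = √(6800 - 5921*(-1669)) = √(6800 + 9882149) = √9888949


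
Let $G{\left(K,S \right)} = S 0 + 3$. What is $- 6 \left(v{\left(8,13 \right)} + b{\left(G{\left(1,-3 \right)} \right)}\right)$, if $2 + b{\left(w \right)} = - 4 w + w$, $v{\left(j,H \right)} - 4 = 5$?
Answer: $12$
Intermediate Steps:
$v{\left(j,H \right)} = 9$ ($v{\left(j,H \right)} = 4 + 5 = 9$)
$G{\left(K,S \right)} = 3$ ($G{\left(K,S \right)} = 0 + 3 = 3$)
$b{\left(w \right)} = -2 - 3 w$ ($b{\left(w \right)} = -2 + \left(- 4 w + w\right) = -2 - 3 w$)
$- 6 \left(v{\left(8,13 \right)} + b{\left(G{\left(1,-3 \right)} \right)}\right) = - 6 \left(9 - 11\right) = \left(-6\right) \left(-2\right) = 12$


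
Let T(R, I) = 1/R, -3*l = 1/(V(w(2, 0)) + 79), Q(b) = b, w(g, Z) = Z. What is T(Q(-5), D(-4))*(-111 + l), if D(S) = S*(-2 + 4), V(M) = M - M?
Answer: 26308/1185 ≈ 22.201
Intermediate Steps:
V(M) = 0
D(S) = 2*S (D(S) = S*2 = 2*S)
l = -1/237 (l = -1/(3*(0 + 79)) = -1/3/79 = -1/3*1/79 = -1/237 ≈ -0.0042194)
T(Q(-5), D(-4))*(-111 + l) = (-111 - 1/237)/(-5) = -1/5*(-26308/237) = 26308/1185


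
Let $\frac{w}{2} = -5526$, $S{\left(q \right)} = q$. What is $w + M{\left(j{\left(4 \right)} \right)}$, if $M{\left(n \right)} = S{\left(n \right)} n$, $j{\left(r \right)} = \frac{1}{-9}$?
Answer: $- \frac{895211}{81} \approx -11052.0$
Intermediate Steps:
$w = -11052$ ($w = 2 \left(-5526\right) = -11052$)
$j{\left(r \right)} = - \frac{1}{9}$
$M{\left(n \right)} = n^{2}$ ($M{\left(n \right)} = n n = n^{2}$)
$w + M{\left(j{\left(4 \right)} \right)} = -11052 + \left(- \frac{1}{9}\right)^{2} = -11052 + \frac{1}{81} = - \frac{895211}{81}$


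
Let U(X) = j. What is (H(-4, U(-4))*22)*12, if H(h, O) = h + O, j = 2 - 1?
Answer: -792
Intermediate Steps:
j = 1
U(X) = 1
H(h, O) = O + h
(H(-4, U(-4))*22)*12 = ((1 - 4)*22)*12 = -3*22*12 = -66*12 = -792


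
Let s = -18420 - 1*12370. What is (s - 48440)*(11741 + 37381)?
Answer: -3891936060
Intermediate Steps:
s = -30790 (s = -18420 - 12370 = -30790)
(s - 48440)*(11741 + 37381) = (-30790 - 48440)*(11741 + 37381) = -79230*49122 = -3891936060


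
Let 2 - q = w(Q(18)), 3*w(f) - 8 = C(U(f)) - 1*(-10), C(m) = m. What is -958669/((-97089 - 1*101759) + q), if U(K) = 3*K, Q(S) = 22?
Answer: 958669/198874 ≈ 4.8205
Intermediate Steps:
w(f) = 6 + f (w(f) = 8/3 + (3*f - 1*(-10))/3 = 8/3 + (3*f + 10)/3 = 8/3 + (10 + 3*f)/3 = 8/3 + (10/3 + f) = 6 + f)
q = -26 (q = 2 - (6 + 22) = 2 - 1*28 = 2 - 28 = -26)
-958669/((-97089 - 1*101759) + q) = -958669/((-97089 - 1*101759) - 26) = -958669/((-97089 - 101759) - 26) = -958669/(-198848 - 26) = -958669/(-198874) = -958669*(-1/198874) = 958669/198874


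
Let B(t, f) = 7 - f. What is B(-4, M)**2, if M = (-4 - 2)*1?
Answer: 169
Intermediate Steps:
M = -6 (M = -6*1 = -6)
B(-4, M)**2 = (7 - 1*(-6))**2 = (7 + 6)**2 = 13**2 = 169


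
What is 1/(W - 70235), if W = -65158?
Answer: -1/135393 ≈ -7.3859e-6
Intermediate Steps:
1/(W - 70235) = 1/(-65158 - 70235) = 1/(-135393) = -1/135393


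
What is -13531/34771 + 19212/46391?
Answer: 40303831/1613061461 ≈ 0.024986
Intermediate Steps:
-13531/34771 + 19212/46391 = 40303831/1613061461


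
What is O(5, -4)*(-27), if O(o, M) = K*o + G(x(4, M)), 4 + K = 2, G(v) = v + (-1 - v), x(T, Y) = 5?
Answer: 297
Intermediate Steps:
G(v) = -1
K = -2 (K = -4 + 2 = -2)
O(o, M) = -1 - 2*o (O(o, M) = -2*o - 1 = -1 - 2*o)
O(5, -4)*(-27) = (-1 - 2*5)*(-27) = (-1 - 10)*(-27) = -11*(-27) = 297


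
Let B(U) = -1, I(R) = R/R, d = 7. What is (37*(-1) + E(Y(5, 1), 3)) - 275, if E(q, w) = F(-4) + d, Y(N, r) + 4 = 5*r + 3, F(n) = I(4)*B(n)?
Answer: -306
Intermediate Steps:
I(R) = 1
F(n) = -1 (F(n) = 1*(-1) = -1)
Y(N, r) = -1 + 5*r (Y(N, r) = -4 + (5*r + 3) = -4 + (3 + 5*r) = -1 + 5*r)
E(q, w) = 6 (E(q, w) = -1 + 7 = 6)
(37*(-1) + E(Y(5, 1), 3)) - 275 = (37*(-1) + 6) - 275 = (-37 + 6) - 275 = -31 - 275 = -306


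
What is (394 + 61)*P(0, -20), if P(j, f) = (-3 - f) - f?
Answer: 16835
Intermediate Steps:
P(j, f) = -3 - 2*f
(394 + 61)*P(0, -20) = (394 + 61)*(-3 - 2*(-20)) = 455*(-3 + 40) = 455*37 = 16835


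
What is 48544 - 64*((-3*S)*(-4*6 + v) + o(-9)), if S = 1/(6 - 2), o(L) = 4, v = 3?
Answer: 47280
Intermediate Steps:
S = 1/4 ≈ 0.25000
48544 - 64*((-3*S)*(-4*6 + v) + o(-9)) = 48544 - 64*((-3*1/4)*(-4*6 + 3) + 4) = 48544 - 64*(-3*(-24 + 3)/4 + 4) = 48544 - 64*(-3/4*(-21) + 4) = 48544 - 64*(63/4 + 4) = 48544 - 64*79/4 = 48544 - 1*1264 = 48544 - 1264 = 47280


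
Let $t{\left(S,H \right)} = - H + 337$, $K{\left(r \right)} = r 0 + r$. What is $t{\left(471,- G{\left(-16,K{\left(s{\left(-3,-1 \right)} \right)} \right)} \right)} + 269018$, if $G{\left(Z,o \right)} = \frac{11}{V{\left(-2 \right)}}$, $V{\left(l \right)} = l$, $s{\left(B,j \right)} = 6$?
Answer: $\frac{538699}{2} \approx 2.6935 \cdot 10^{5}$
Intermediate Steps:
$K{\left(r \right)} = r$ ($K{\left(r \right)} = 0 + r = r$)
$G{\left(Z,o \right)} = - \frac{11}{2}$ ($G{\left(Z,o \right)} = \frac{11}{-2} = 11 \left(- \frac{1}{2}\right) = - \frac{11}{2}$)
$t{\left(S,H \right)} = 337 - H$
$t{\left(471,- G{\left(-16,K{\left(s{\left(-3,-1 \right)} \right)} \right)} \right)} + 269018 = \left(337 - \left(-1\right) \left(- \frac{11}{2}\right)\right) + 269018 = \left(337 - \frac{11}{2}\right) + 269018 = \frac{663}{2} + 269018 = \frac{538699}{2}$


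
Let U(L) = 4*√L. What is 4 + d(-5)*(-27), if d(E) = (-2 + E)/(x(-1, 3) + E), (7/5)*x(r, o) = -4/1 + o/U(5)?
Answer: -194164/9671 - 15876*√5/48355 ≈ -20.811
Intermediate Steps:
x(r, o) = -20/7 + o*√5/28 (x(r, o) = 5*(-4/1 + o/((4*√5)))/7 = 5*(-4*1 + o*(√5/20))/7 = 5*(-4 + o*√5/20)/7 = -20/7 + o*√5/28)
d(E) = (-2 + E)/(-20/7 + E + 3*√5/28) (d(E) = (-2 + E)/((-20/7 + (1/28)*3*√5) + E) = (-2 + E)/((-20/7 + 3*√5/28) + E) = (-2 + E)/(-20/7 + E + 3*√5/28))
4 + d(-5)*(-27) = 4 + (28*(-2 - 5)/(-80 + 3*√5 + 28*(-5)))*(-27) = 4 + (28*(-7)/(-80 + 3*√5 - 140))*(-27) = 4 + (28*(-7)/(-220 + 3*√5))*(-27) = 4 - 196/(-220 + 3*√5)*(-27) = 4 + 5292/(-220 + 3*√5)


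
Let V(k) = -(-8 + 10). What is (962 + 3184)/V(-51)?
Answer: -2073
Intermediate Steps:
V(k) = -2 (V(k) = -1*2 = -2)
(962 + 3184)/V(-51) = (962 + 3184)/(-2) = 4146*(-½) = -2073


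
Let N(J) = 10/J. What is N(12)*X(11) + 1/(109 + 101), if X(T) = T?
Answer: 321/35 ≈ 9.1714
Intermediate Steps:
N(12)*X(11) + 1/(109 + 101) = (10/12)*11 + 1/(109 + 101) = (10*(1/12))*11 + 1/210 = (⅚)*11 + 1/210 = 55/6 + 1/210 = 321/35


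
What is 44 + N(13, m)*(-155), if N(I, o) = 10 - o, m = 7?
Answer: -421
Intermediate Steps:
44 + N(13, m)*(-155) = 44 + (10 - 1*7)*(-155) = 44 + (10 - 7)*(-155) = 44 + 3*(-155) = 44 - 465 = -421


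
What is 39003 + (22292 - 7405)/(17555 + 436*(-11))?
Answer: 497654164/12759 ≈ 39004.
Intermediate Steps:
39003 + (22292 - 7405)/(17555 + 436*(-11)) = 39003 + 14887/(17555 - 4796) = 39003 + 14887/12759 = 497654164/12759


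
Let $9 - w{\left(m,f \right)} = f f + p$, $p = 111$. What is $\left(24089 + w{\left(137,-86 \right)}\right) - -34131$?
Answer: $50722$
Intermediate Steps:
$w{\left(m,f \right)} = -102 - f^{2}$ ($w{\left(m,f \right)} = 9 - \left(f f + 111\right) = 9 - \left(f^{2} + 111\right) = 9 - \left(111 + f^{2}\right) = -102 - f^{2}$)
$\left(24089 + w{\left(137,-86 \right)}\right) - -34131 = \left(24089 - 7498\right) - -34131 = \left(24089 - 7498\right) + 34131 = 16591 + 34131 = 50722$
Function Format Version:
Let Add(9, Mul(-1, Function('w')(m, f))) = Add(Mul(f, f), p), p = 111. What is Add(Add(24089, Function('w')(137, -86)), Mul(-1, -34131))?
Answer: 50722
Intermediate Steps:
Function('w')(m, f) = Add(-102, Mul(-1, Pow(f, 2))) (Function('w')(m, f) = Add(9, Mul(-1, Add(Mul(f, f), 111))) = Add(9, Mul(-1, Add(Pow(f, 2), 111))) = Add(9, Mul(-1, Add(111, Pow(f, 2)))) = Add(9, Add(-111, Mul(-1, Pow(f, 2)))) = Add(-102, Mul(-1, Pow(f, 2))))
Add(Add(24089, Function('w')(137, -86)), Mul(-1, -34131)) = Add(Add(24089, Add(-102, Mul(-1, Pow(-86, 2)))), Mul(-1, -34131)) = Add(Add(24089, Add(-102, Mul(-1, 7396))), 34131) = Add(Add(24089, Add(-102, -7396)), 34131) = Add(Add(24089, -7498), 34131) = Add(16591, 34131) = 50722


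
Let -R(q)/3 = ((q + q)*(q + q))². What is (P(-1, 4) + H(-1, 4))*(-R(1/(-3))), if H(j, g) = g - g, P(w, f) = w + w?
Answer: -32/27 ≈ -1.1852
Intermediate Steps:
P(w, f) = 2*w
H(j, g) = 0
R(q) = -48*q⁴ (R(q) = -3*(q + q)⁴ = -3*16*q⁴ = -48*q⁴)
(P(-1, 4) + H(-1, 4))*(-R(1/(-3))) = (2*(-1) + 0)*(-(-48)*(1/(-3))⁴) = (-2 + 0)*(-(-48)*(-⅓)⁴) = -(-2)*(-48*1/81) = -(-2)*(-16)/27 = -2*16/27 = -32/27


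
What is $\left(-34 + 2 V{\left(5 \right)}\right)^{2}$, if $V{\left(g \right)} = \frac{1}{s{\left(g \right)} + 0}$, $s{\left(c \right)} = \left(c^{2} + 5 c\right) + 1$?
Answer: $\frac{2999824}{2601} \approx 1153.3$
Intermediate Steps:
$s{\left(c \right)} = 1 + c^{2} + 5 c$
$V{\left(g \right)} = \frac{1}{1 + g^{2} + 5 g}$ ($V{\left(g \right)} = \frac{1}{\left(1 + g^{2} + 5 g\right) + 0} = \frac{1}{1 + g^{2} + 5 g}$)
$\left(-34 + 2 V{\left(5 \right)}\right)^{2} = \left(-34 + \frac{2}{1 + 5^{2} + 5 \cdot 5}\right)^{2} = \left(-34 + \frac{2}{1 + 25 + 25}\right)^{2} = \left(-34 + \frac{2}{51}\right)^{2} = \left(- \frac{1732}{51}\right)^{2} = \frac{2999824}{2601}$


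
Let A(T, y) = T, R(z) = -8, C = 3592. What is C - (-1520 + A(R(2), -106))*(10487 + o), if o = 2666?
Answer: 20101376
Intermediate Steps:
C - (-1520 + A(R(2), -106))*(10487 + o) = 3592 - (-1520 - 8)*(10487 + 2666) = 3592 - (-1528)*13153 = 3592 - 1*(-20097784) = 3592 + 20097784 = 20101376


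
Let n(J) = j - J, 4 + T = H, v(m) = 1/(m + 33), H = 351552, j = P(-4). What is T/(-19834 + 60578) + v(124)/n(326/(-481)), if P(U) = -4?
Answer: 5511179604/638881199 ≈ 8.6263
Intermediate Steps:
j = -4
v(m) = 1/(33 + m)
T = 351548 (T = -4 + 351552 = 351548)
n(J) = -4 - J
T/(-19834 + 60578) + v(124)/n(326/(-481)) = 351548/(-19834 + 60578) + 1/((33 + 124)*(-4 - 326/(-481))) = 351548/40744 + 1/(157*(-4 - 326*(-1)/481)) = 351548*(1/40744) + 1/(157*(-4 - 1*(-326/481))) = 87887/10186 + 1/(157*(-4 + 326/481)) = 87887/10186 + 1/(157*(-1598/481)) = 87887/10186 + (1/157)*(-481/1598) = 87887/10186 - 481/250886 = 5511179604/638881199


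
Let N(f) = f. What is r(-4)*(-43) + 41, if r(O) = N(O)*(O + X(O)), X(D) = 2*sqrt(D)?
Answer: -647 + 688*I ≈ -647.0 + 688.0*I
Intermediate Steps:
r(O) = O*(O + 2*sqrt(O))
r(-4)*(-43) + 41 = -4*(-4 + 2*sqrt(-4))*(-43) + 41 = -4*(-4 + 2*(2*I))*(-43) + 41 = -4*(-4 + 4*I)*(-43) + 41 = (16 - 16*I)*(-43) + 41 = (-688 + 688*I) + 41 = -647 + 688*I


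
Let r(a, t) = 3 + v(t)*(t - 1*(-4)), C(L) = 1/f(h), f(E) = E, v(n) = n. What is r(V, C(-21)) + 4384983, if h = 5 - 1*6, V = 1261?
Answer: 4384983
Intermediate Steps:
h = -1 (h = 5 - 6 = -1)
C(L) = -1 (C(L) = 1/(-1) = -1)
r(a, t) = 3 + t*(4 + t) (r(a, t) = 3 + t*(t - 1*(-4)) = 3 + t*(t + 4) = 3 + t*(4 + t))
r(V, C(-21)) + 4384983 = (3 + (-1)² + 4*(-1)) + 4384983 = (3 + 1 - 4) + 4384983 = 0 + 4384983 = 4384983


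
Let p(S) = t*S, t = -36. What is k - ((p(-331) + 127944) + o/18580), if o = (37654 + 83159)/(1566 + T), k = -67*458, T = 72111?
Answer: -77821200636391/456306220 ≈ -1.7055e+5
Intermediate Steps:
k = -30686
o = 40271/24559 (o = (37654 + 83159)/(1566 + 72111) = 120813/73677 = 120813*(1/73677) = 40271/24559 ≈ 1.6398)
p(S) = -36*S
k - ((p(-331) + 127944) + o/18580) = -30686 - ((-36*(-331) + 127944) + (40271/24559)/18580) = -30686 - ((11916 + 127944) + (40271/24559)*(1/18580)) = -30686 - (139860 + 40271/456306220) = -30686 - 1*63818987969471/456306220 = -30686 - 63818987969471/456306220 = -77821200636391/456306220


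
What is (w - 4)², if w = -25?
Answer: 841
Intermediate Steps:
(w - 4)² = (-25 - 4)² = (-29)² = 841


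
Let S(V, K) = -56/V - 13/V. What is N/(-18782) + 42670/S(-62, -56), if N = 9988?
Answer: 24843921554/647979 ≈ 38341.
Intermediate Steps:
S(V, K) = -69/V
N/(-18782) + 42670/S(-62, -56) = 9988/(-18782) + 42670/((-69/(-62))) = 9988*(-1/18782) + 42670/((-69*(-1/62))) = -4994/9391 + 42670/(69/62) = -4994/9391 + 42670*(62/69) = -4994/9391 + 2645540/69 = 24843921554/647979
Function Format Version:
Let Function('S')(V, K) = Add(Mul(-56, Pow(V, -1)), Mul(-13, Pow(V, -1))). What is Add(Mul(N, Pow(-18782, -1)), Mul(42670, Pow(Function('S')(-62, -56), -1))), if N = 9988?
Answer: Rational(24843921554, 647979) ≈ 38341.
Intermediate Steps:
Function('S')(V, K) = Mul(-69, Pow(V, -1))
Add(Mul(N, Pow(-18782, -1)), Mul(42670, Pow(Function('S')(-62, -56), -1))) = Add(Mul(9988, Pow(-18782, -1)), Mul(42670, Pow(Mul(-69, Pow(-62, -1)), -1))) = Add(Mul(9988, Rational(-1, 18782)), Mul(42670, Pow(Mul(-69, Rational(-1, 62)), -1))) = Add(Rational(-4994, 9391), Mul(42670, Pow(Rational(69, 62), -1))) = Add(Rational(-4994, 9391), Mul(42670, Rational(62, 69))) = Add(Rational(-4994, 9391), Rational(2645540, 69)) = Rational(24843921554, 647979)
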